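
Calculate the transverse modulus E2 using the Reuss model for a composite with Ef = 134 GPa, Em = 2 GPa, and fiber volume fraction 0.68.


1/E2 = Vf/Ef + (1-Vf)/Em = 0.68/134 + 0.32/2
E2 = 6.06 GPa

6.06 GPa


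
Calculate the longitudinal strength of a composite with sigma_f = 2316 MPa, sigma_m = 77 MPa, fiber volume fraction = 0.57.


sigma_1 = sigma_f*Vf + sigma_m*(1-Vf) = 2316*0.57 + 77*0.43 = 1353.2 MPa

1353.2 MPa


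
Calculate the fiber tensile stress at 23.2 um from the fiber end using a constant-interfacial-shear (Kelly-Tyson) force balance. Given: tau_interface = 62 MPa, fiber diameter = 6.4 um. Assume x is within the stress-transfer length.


Force balance: sigma_f * (pi*d^2/4) = tau * (pi*d) * x  ->  sigma_f = 4 * tau * x / d
sigma_f = 4 * 62 * 23.2 / 6.4 = 899.0 MPa

899.0 MPa


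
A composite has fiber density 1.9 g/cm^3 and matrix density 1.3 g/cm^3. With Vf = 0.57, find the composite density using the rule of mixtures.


rho_c = rho_f*Vf + rho_m*(1-Vf) = 1.9*0.57 + 1.3*0.43 = 1.642 g/cm^3

1.642 g/cm^3


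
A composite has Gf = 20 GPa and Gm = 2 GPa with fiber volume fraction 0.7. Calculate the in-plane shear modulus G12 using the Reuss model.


1/G12 = Vf/Gf + (1-Vf)/Gm = 0.7/20 + 0.3/2
G12 = 5.41 GPa

5.41 GPa


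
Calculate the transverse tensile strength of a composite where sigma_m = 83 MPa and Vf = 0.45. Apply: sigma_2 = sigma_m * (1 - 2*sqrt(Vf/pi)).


factor = 1 - 2*sqrt(0.45/pi) = 0.2431
sigma_2 = 83 * 0.2431 = 20.17 MPa

20.17 MPa


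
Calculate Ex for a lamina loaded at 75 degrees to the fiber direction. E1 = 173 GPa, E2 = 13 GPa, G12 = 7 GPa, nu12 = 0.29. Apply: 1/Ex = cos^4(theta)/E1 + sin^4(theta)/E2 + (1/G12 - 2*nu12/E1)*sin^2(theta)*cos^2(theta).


cos^4(75) = 0.004487, sin^4(75) = 0.870513, sin^2(75)*cos^2(75) = 0.0625
1/G12 - 2*nu12/E1 = 1/7 - 2*0.29/173 = 0.139505 GPa^-1
1/Ex = 0.004487/173 + 0.870513/13 + 0.139505*0.0625 = 0.0757075 GPa^-1
Ex = 13.21 GPa

13.21 GPa


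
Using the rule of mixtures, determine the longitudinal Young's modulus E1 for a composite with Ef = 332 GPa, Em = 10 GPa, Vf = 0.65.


E1 = Ef*Vf + Em*(1-Vf) = 332*0.65 + 10*0.35 = 219.3 GPa

219.3 GPa


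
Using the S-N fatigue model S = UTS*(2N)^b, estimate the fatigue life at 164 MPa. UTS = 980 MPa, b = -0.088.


N = 0.5 * (S/UTS)^(1/b) = 0.5 * (164/980)^(1/-0.088) = 3.3227e+08 cycles

3.3227e+08 cycles


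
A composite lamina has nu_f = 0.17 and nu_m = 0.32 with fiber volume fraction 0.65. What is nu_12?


nu_12 = nu_f*Vf + nu_m*(1-Vf) = 0.17*0.65 + 0.32*0.35 = 0.2225

0.2225


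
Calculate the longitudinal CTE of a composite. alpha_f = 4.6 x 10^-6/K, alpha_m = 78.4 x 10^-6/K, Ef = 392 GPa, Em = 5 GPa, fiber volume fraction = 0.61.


E1 = Ef*Vf + Em*(1-Vf) = 241.07
alpha_1 = (alpha_f*Ef*Vf + alpha_m*Em*(1-Vf))/E1 = 5.2 x 10^-6/K

5.2 x 10^-6/K


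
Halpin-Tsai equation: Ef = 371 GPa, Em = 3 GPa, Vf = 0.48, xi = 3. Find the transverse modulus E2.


eta = (Ef/Em - 1)/(Ef/Em + xi) = (123.6667 - 1)/(123.6667 + 3) = 0.9684
E2 = Em*(1+xi*eta*Vf)/(1-eta*Vf) = 13.42 GPa

13.42 GPa


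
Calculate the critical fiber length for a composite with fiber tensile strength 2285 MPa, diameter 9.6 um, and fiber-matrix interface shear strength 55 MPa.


Lc = sigma_f * d / (2 * tau_i) = 2285 * 9.6 / (2 * 55) = 199.4 um

199.4 um


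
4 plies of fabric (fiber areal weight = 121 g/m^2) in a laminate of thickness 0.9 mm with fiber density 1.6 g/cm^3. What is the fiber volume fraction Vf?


Vf = n * FAW / (rho_f * h * 1000) = 4 * 121 / (1.6 * 0.9 * 1000) = 0.3361

0.3361


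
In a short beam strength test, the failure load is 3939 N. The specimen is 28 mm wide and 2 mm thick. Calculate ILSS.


ILSS = 3F/(4bh) = 3*3939/(4*28*2) = 52.75 MPa

52.75 MPa


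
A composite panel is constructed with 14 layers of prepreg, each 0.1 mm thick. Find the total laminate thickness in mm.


h = n * t_ply = 14 * 0.1 = 1.4 mm

1.4 mm


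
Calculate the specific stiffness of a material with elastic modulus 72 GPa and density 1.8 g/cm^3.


Specific stiffness = E/rho = 72/1.8 = 40.0 GPa/(g/cm^3)

40.0 GPa/(g/cm^3)


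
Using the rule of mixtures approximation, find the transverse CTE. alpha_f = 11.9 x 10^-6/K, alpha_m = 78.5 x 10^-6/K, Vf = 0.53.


alpha_2 = alpha_f*Vf + alpha_m*(1-Vf) = 11.9*0.53 + 78.5*0.47 = 43.2 x 10^-6/K

43.2 x 10^-6/K


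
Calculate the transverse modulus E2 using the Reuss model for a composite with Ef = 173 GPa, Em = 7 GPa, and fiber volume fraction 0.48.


1/E2 = Vf/Ef + (1-Vf)/Em = 0.48/173 + 0.52/7
E2 = 12.98 GPa

12.98 GPa


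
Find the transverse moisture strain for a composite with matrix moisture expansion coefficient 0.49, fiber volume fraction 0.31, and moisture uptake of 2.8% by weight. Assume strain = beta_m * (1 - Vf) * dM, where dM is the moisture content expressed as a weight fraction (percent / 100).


dM = 2.8/100 = 0.028
strain = beta_m * (1-Vf) * dM = 0.49 * 0.69 * 0.028 = 0.0094668

0.0094668


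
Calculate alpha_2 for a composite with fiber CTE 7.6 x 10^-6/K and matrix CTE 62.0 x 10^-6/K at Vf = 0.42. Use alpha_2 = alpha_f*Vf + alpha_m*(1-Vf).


alpha_2 = alpha_f*Vf + alpha_m*(1-Vf) = 7.6*0.42 + 62.0*0.58 = 39.2 x 10^-6/K

39.2 x 10^-6/K


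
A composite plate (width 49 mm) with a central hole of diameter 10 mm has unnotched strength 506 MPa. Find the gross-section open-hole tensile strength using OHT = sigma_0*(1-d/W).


OHT = sigma_0*(1-d/W) = 506*(1-10/49) = 402.7 MPa

402.7 MPa


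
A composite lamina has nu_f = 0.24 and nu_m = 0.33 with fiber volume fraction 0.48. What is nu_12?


nu_12 = nu_f*Vf + nu_m*(1-Vf) = 0.24*0.48 + 0.33*0.52 = 0.2868

0.2868


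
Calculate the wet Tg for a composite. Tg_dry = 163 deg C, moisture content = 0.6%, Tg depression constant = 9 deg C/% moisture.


Tg_wet = Tg_dry - k*moisture = 163 - 9*0.6 = 157.6 deg C

157.6 deg C


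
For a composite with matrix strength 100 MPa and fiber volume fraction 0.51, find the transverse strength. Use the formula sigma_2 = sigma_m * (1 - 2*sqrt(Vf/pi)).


factor = 1 - 2*sqrt(0.51/pi) = 0.1942
sigma_2 = 100 * 0.1942 = 19.42 MPa

19.42 MPa


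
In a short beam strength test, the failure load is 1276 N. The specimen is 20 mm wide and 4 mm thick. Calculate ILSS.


ILSS = 3F/(4bh) = 3*1276/(4*20*4) = 11.96 MPa

11.96 MPa


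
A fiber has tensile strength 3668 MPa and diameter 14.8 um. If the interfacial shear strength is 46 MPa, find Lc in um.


Lc = sigma_f * d / (2 * tau_i) = 3668 * 14.8 / (2 * 46) = 590.1 um

590.1 um


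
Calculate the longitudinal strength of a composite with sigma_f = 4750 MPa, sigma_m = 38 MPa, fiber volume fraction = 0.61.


sigma_1 = sigma_f*Vf + sigma_m*(1-Vf) = 4750*0.61 + 38*0.39 = 2912.3 MPa

2912.3 MPa


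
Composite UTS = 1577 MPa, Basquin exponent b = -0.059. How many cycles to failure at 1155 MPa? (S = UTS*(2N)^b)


N = 0.5 * (S/UTS)^(1/b) = 0.5 * (1155/1577)^(1/-0.059) = 98.0252 cycles

98.0252 cycles


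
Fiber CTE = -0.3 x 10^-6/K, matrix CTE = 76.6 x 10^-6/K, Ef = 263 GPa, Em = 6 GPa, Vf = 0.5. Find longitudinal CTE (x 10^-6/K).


E1 = Ef*Vf + Em*(1-Vf) = 134.5
alpha_1 = (alpha_f*Ef*Vf + alpha_m*Em*(1-Vf))/E1 = 1.42 x 10^-6/K

1.42 x 10^-6/K


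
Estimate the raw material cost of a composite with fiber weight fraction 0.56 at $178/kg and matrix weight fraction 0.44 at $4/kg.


Cost = cost_f*Wf + cost_m*Wm = 178*0.56 + 4*0.44 = $101.44/kg

$101.44/kg


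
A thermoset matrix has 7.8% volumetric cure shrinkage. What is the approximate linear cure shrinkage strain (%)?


Linear shrinkage ≈ vol_shrink/3 = 7.8/3 = 2.6%

2.6%


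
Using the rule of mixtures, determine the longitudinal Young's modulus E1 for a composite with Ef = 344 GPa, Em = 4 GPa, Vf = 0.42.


E1 = Ef*Vf + Em*(1-Vf) = 344*0.42 + 4*0.58 = 146.8 GPa

146.8 GPa


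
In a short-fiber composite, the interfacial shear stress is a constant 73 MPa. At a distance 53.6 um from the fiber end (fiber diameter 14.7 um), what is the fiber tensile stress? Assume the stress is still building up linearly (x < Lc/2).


Force balance: sigma_f * (pi*d^2/4) = tau * (pi*d) * x  ->  sigma_f = 4 * tau * x / d
sigma_f = 4 * 73 * 53.6 / 14.7 = 1064.7 MPa

1064.7 MPa


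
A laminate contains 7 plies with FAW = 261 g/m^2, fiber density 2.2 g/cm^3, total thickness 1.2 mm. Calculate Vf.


Vf = n * FAW / (rho_f * h * 1000) = 7 * 261 / (2.2 * 1.2 * 1000) = 0.692

0.692


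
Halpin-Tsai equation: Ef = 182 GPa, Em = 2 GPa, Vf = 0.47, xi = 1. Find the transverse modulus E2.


eta = (Ef/Em - 1)/(Ef/Em + xi) = (91.0 - 1)/(91.0 + 1) = 0.9783
E2 = Em*(1+xi*eta*Vf)/(1-eta*Vf) = 5.4 GPa

5.4 GPa


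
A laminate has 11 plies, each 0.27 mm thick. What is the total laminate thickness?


h = n * t_ply = 11 * 0.27 = 2.97 mm

2.97 mm


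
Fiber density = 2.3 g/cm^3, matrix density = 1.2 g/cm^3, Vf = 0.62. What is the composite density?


rho_c = rho_f*Vf + rho_m*(1-Vf) = 2.3*0.62 + 1.2*0.38 = 1.882 g/cm^3

1.882 g/cm^3


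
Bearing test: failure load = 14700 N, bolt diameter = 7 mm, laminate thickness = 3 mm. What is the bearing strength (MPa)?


sigma_br = F/(d*h) = 14700/(7*3) = 700.0 MPa

700.0 MPa


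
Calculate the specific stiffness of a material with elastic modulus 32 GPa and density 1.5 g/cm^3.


Specific stiffness = E/rho = 32/1.5 = 21.3 GPa/(g/cm^3)

21.3 GPa/(g/cm^3)


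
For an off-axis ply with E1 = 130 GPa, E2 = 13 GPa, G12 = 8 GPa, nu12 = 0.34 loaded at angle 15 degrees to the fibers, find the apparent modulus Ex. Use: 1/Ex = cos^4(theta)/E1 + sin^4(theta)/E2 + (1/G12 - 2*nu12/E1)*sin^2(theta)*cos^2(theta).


cos^4(15) = 0.870513, sin^4(15) = 0.004487, sin^2(15)*cos^2(15) = 0.0625
1/G12 - 2*nu12/E1 = 1/8 - 2*0.34/130 = 0.119769 GPa^-1
1/Ex = 0.870513/130 + 0.004487/13 + 0.119769*0.0625 = 0.014527 GPa^-1
Ex = 68.84 GPa

68.84 GPa


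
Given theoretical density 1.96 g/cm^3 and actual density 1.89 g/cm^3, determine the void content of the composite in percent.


Void% = (rho_theo - rho_actual)/rho_theo * 100 = (1.96 - 1.89)/1.96 * 100 = 3.57%

3.57%


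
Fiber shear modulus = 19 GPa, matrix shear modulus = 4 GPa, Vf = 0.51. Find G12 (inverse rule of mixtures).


1/G12 = Vf/Gf + (1-Vf)/Gm = 0.51/19 + 0.49/4
G12 = 6.7 GPa

6.7 GPa


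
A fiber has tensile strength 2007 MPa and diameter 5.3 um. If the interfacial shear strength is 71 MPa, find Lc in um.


Lc = sigma_f * d / (2 * tau_i) = 2007 * 5.3 / (2 * 71) = 74.9 um

74.9 um


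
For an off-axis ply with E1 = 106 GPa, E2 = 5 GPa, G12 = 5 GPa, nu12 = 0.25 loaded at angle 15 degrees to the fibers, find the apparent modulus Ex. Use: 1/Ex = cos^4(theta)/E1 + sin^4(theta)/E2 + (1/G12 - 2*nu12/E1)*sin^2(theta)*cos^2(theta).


cos^4(15) = 0.870513, sin^4(15) = 0.004487, sin^2(15)*cos^2(15) = 0.0625
1/G12 - 2*nu12/E1 = 1/5 - 2*0.25/106 = 0.195283 GPa^-1
1/Ex = 0.870513/106 + 0.004487/5 + 0.195283*0.0625 = 0.021315 GPa^-1
Ex = 46.92 GPa

46.92 GPa


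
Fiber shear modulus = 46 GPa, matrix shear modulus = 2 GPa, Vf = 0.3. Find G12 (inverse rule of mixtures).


1/G12 = Vf/Gf + (1-Vf)/Gm = 0.3/46 + 0.7/2
G12 = 2.8 GPa

2.8 GPa


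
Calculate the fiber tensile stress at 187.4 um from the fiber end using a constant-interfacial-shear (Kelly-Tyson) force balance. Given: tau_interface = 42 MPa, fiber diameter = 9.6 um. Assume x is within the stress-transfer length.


Force balance: sigma_f * (pi*d^2/4) = tau * (pi*d) * x  ->  sigma_f = 4 * tau * x / d
sigma_f = 4 * 42 * 187.4 / 9.6 = 3279.5 MPa

3279.5 MPa


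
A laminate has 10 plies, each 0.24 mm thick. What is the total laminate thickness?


h = n * t_ply = 10 * 0.24 = 2.4 mm

2.4 mm


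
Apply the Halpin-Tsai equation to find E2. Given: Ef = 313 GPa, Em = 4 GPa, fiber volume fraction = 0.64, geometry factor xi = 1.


eta = (Ef/Em - 1)/(Ef/Em + xi) = (78.25 - 1)/(78.25 + 1) = 0.9748
E2 = Em*(1+xi*eta*Vf)/(1-eta*Vf) = 17.27 GPa

17.27 GPa


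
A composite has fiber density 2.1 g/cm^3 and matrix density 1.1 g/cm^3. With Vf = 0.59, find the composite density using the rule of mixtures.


rho_c = rho_f*Vf + rho_m*(1-Vf) = 2.1*0.59 + 1.1*0.41 = 1.69 g/cm^3

1.69 g/cm^3


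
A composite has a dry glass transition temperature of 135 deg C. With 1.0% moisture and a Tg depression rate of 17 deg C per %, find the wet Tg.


Tg_wet = Tg_dry - k*moisture = 135 - 17*1.0 = 118.0 deg C

118.0 deg C


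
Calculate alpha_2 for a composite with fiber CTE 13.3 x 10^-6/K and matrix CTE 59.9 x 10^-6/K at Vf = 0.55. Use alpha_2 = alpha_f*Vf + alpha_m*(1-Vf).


alpha_2 = alpha_f*Vf + alpha_m*(1-Vf) = 13.3*0.55 + 59.9*0.45 = 34.3 x 10^-6/K

34.3 x 10^-6/K


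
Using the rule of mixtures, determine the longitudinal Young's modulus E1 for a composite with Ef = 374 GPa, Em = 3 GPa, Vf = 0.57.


E1 = Ef*Vf + Em*(1-Vf) = 374*0.57 + 3*0.43 = 214.47 GPa

214.47 GPa


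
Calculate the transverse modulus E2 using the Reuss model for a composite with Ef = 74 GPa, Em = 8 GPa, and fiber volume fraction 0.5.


1/E2 = Vf/Ef + (1-Vf)/Em = 0.5/74 + 0.5/8
E2 = 14.44 GPa

14.44 GPa


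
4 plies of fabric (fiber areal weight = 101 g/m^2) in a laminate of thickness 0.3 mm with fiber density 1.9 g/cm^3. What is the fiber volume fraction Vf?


Vf = n * FAW / (rho_f * h * 1000) = 4 * 101 / (1.9 * 0.3 * 1000) = 0.7088

0.7088


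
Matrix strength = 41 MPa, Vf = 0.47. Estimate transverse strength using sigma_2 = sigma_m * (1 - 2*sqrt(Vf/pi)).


factor = 1 - 2*sqrt(0.47/pi) = 0.2264
sigma_2 = 41 * 0.2264 = 9.28 MPa

9.28 MPa


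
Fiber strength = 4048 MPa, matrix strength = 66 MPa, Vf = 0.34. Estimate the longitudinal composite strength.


sigma_1 = sigma_f*Vf + sigma_m*(1-Vf) = 4048*0.34 + 66*0.66 = 1419.9 MPa

1419.9 MPa


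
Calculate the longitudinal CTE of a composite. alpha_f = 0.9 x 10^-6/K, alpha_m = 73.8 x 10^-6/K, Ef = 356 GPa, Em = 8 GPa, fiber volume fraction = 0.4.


E1 = Ef*Vf + Em*(1-Vf) = 147.2
alpha_1 = (alpha_f*Ef*Vf + alpha_m*Em*(1-Vf))/E1 = 3.28 x 10^-6/K

3.28 x 10^-6/K


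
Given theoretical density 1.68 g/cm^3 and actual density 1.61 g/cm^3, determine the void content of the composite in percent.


Void% = (rho_theo - rho_actual)/rho_theo * 100 = (1.68 - 1.61)/1.68 * 100 = 4.17%

4.17%


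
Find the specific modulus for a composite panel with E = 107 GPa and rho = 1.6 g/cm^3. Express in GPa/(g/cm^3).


Specific stiffness = E/rho = 107/1.6 = 66.9 GPa/(g/cm^3)

66.9 GPa/(g/cm^3)


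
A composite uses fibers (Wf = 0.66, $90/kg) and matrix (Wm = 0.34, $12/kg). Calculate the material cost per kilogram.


Cost = cost_f*Wf + cost_m*Wm = 90*0.66 + 12*0.34 = $63.48/kg

$63.48/kg


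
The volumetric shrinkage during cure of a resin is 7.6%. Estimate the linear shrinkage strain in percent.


Linear shrinkage ≈ vol_shrink/3 = 7.6/3 = 2.533%

2.533%


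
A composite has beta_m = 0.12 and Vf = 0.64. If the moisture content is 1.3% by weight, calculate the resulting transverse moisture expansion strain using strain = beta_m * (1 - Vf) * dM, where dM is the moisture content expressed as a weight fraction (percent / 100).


dM = 1.3/100 = 0.013
strain = beta_m * (1-Vf) * dM = 0.12 * 0.36 * 0.013 = 0.0005616

0.0005616


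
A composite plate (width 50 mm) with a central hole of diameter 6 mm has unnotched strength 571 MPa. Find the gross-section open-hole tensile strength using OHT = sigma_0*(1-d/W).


OHT = sigma_0*(1-d/W) = 571*(1-6/50) = 502.5 MPa

502.5 MPa


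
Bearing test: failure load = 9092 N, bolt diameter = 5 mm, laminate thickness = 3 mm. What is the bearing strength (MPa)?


sigma_br = F/(d*h) = 9092/(5*3) = 606.1 MPa

606.1 MPa


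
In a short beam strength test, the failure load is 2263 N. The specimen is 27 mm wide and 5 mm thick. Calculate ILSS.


ILSS = 3F/(4bh) = 3*2263/(4*27*5) = 12.57 MPa

12.57 MPa


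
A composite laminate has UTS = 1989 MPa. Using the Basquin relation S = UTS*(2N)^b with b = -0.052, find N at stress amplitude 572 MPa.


N = 0.5 * (S/UTS)^(1/b) = 0.5 * (572/1989)^(1/-0.052) = 1.2806e+10 cycles

1.2806e+10 cycles


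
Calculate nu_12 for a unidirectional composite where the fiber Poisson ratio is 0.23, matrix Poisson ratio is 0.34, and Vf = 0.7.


nu_12 = nu_f*Vf + nu_m*(1-Vf) = 0.23*0.7 + 0.34*0.3 = 0.263

0.263


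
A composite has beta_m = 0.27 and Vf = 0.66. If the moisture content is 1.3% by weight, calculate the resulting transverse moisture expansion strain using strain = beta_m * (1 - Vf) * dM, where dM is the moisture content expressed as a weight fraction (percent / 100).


dM = 1.3/100 = 0.013
strain = beta_m * (1-Vf) * dM = 0.27 * 0.34 * 0.013 = 0.0011934

0.0011934


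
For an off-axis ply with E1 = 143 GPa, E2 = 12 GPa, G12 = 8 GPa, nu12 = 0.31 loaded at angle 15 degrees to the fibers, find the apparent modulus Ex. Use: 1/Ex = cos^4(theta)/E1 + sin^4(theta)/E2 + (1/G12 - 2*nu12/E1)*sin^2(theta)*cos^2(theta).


cos^4(15) = 0.870513, sin^4(15) = 0.004487, sin^2(15)*cos^2(15) = 0.0625
1/G12 - 2*nu12/E1 = 1/8 - 2*0.31/143 = 0.120664 GPa^-1
1/Ex = 0.870513/143 + 0.004487/12 + 0.120664*0.0625 = 0.014003 GPa^-1
Ex = 71.41 GPa

71.41 GPa


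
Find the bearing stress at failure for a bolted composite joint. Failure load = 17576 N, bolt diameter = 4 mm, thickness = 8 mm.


sigma_br = F/(d*h) = 17576/(4*8) = 549.3 MPa

549.3 MPa


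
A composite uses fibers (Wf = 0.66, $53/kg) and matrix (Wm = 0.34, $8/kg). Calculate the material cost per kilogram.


Cost = cost_f*Wf + cost_m*Wm = 53*0.66 + 8*0.34 = $37.7/kg

$37.7/kg


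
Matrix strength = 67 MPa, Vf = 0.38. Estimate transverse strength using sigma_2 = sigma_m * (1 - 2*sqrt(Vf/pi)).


factor = 1 - 2*sqrt(0.38/pi) = 0.3044
sigma_2 = 67 * 0.3044 = 20.4 MPa

20.4 MPa


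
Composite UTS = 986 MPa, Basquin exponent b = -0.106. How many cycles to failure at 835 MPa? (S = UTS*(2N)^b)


N = 0.5 * (S/UTS)^(1/b) = 0.5 * (835/986)^(1/-0.106) = 2.3989 cycles

2.3989 cycles


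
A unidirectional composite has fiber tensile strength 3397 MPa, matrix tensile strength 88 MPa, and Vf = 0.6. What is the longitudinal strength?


sigma_1 = sigma_f*Vf + sigma_m*(1-Vf) = 3397*0.6 + 88*0.4 = 2073.4 MPa

2073.4 MPa


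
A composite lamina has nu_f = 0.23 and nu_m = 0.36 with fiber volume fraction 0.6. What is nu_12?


nu_12 = nu_f*Vf + nu_m*(1-Vf) = 0.23*0.6 + 0.36*0.4 = 0.282

0.282


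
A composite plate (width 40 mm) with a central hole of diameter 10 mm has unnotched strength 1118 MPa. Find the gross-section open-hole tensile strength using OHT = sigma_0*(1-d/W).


OHT = sigma_0*(1-d/W) = 1118*(1-10/40) = 838.5 MPa

838.5 MPa


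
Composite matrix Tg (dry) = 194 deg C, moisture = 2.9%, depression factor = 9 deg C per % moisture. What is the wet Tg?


Tg_wet = Tg_dry - k*moisture = 194 - 9*2.9 = 167.9 deg C

167.9 deg C


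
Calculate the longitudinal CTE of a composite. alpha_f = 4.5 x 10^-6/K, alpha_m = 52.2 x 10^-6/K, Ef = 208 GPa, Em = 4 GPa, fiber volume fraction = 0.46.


E1 = Ef*Vf + Em*(1-Vf) = 97.84
alpha_1 = (alpha_f*Ef*Vf + alpha_m*Em*(1-Vf))/E1 = 5.55 x 10^-6/K

5.55 x 10^-6/K


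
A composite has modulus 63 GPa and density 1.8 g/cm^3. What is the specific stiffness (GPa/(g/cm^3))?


Specific stiffness = E/rho = 63/1.8 = 35.0 GPa/(g/cm^3)

35.0 GPa/(g/cm^3)


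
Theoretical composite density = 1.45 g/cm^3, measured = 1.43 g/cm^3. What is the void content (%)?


Void% = (rho_theo - rho_actual)/rho_theo * 100 = (1.45 - 1.43)/1.45 * 100 = 1.38%

1.38%


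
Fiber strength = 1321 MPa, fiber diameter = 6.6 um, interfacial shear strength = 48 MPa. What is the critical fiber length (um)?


Lc = sigma_f * d / (2 * tau_i) = 1321 * 6.6 / (2 * 48) = 90.8 um

90.8 um


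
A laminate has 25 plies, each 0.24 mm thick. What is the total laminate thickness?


h = n * t_ply = 25 * 0.24 = 6.0 mm

6.0 mm


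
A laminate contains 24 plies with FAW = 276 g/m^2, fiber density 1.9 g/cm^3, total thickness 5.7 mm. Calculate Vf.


Vf = n * FAW / (rho_f * h * 1000) = 24 * 276 / (1.9 * 5.7 * 1000) = 0.6116

0.6116


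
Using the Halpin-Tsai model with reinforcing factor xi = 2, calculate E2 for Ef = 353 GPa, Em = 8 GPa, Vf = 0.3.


eta = (Ef/Em - 1)/(Ef/Em + xi) = (44.125 - 1)/(44.125 + 2) = 0.935
E2 = Em*(1+xi*eta*Vf)/(1-eta*Vf) = 17.36 GPa

17.36 GPa


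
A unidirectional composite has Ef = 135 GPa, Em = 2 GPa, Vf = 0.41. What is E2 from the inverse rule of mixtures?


1/E2 = Vf/Ef + (1-Vf)/Em = 0.41/135 + 0.59/2
E2 = 3.36 GPa

3.36 GPa


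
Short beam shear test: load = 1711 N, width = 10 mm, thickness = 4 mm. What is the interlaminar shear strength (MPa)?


ILSS = 3F/(4bh) = 3*1711/(4*10*4) = 32.08 MPa

32.08 MPa


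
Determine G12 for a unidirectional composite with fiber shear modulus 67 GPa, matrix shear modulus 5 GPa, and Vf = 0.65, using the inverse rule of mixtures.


1/G12 = Vf/Gf + (1-Vf)/Gm = 0.65/67 + 0.35/5
G12 = 12.55 GPa

12.55 GPa


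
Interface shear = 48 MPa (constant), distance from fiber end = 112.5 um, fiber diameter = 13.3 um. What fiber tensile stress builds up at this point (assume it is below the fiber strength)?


Force balance: sigma_f * (pi*d^2/4) = tau * (pi*d) * x  ->  sigma_f = 4 * tau * x / d
sigma_f = 4 * 48 * 112.5 / 13.3 = 1624.1 MPa

1624.1 MPa


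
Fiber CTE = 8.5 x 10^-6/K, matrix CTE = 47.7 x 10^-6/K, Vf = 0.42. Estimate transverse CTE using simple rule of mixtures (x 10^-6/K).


alpha_2 = alpha_f*Vf + alpha_m*(1-Vf) = 8.5*0.42 + 47.7*0.58 = 31.2 x 10^-6/K

31.2 x 10^-6/K


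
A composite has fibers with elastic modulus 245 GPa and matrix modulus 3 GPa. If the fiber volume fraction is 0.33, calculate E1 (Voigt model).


E1 = Ef*Vf + Em*(1-Vf) = 245*0.33 + 3*0.67 = 82.86 GPa

82.86 GPa


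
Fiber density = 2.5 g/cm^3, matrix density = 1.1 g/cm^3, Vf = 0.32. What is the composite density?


rho_c = rho_f*Vf + rho_m*(1-Vf) = 2.5*0.32 + 1.1*0.68 = 1.548 g/cm^3

1.548 g/cm^3


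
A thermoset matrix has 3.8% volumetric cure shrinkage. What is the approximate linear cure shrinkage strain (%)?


Linear shrinkage ≈ vol_shrink/3 = 3.8/3 = 1.267%

1.267%


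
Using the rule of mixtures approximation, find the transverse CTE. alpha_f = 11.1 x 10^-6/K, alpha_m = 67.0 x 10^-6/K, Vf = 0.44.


alpha_2 = alpha_f*Vf + alpha_m*(1-Vf) = 11.1*0.44 + 67.0*0.56 = 42.4 x 10^-6/K

42.4 x 10^-6/K


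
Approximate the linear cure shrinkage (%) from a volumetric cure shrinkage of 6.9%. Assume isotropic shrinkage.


Linear shrinkage ≈ vol_shrink/3 = 6.9/3 = 2.3%

2.3%


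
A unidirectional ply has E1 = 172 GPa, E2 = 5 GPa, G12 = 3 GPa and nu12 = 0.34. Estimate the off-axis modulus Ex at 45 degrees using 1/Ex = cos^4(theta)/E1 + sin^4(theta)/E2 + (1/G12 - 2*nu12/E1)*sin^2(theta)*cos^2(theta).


cos^4(45) = 0.25, sin^4(45) = 0.25, sin^2(45)*cos^2(45) = 0.25
1/G12 - 2*nu12/E1 = 1/3 - 2*0.34/172 = 0.32938 GPa^-1
1/Ex = 0.25/172 + 0.25/5 + 0.32938*0.25 = 0.1337985 GPa^-1
Ex = 7.47 GPa

7.47 GPa


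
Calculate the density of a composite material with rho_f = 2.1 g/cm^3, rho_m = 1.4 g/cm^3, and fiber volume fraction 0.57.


rho_c = rho_f*Vf + rho_m*(1-Vf) = 2.1*0.57 + 1.4*0.43 = 1.799 g/cm^3

1.799 g/cm^3


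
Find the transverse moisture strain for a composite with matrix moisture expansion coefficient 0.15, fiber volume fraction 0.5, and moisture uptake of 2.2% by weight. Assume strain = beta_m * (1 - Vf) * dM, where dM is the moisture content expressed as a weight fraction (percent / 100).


dM = 2.2/100 = 0.022
strain = beta_m * (1-Vf) * dM = 0.15 * 0.5 * 0.022 = 0.00165

0.00165


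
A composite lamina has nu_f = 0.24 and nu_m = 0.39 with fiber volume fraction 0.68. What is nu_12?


nu_12 = nu_f*Vf + nu_m*(1-Vf) = 0.24*0.68 + 0.39*0.32 = 0.288

0.288


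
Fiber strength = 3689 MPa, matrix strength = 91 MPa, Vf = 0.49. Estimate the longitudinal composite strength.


sigma_1 = sigma_f*Vf + sigma_m*(1-Vf) = 3689*0.49 + 91*0.51 = 1854.0 MPa

1854.0 MPa


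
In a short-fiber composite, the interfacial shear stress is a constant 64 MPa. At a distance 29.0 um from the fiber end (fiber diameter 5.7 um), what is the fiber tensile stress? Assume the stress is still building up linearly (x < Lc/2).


Force balance: sigma_f * (pi*d^2/4) = tau * (pi*d) * x  ->  sigma_f = 4 * tau * x / d
sigma_f = 4 * 64 * 29.0 / 5.7 = 1302.5 MPa

1302.5 MPa


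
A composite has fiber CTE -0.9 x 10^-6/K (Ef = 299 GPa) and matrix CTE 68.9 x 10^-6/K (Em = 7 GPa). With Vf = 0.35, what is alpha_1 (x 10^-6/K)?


E1 = Ef*Vf + Em*(1-Vf) = 109.2
alpha_1 = (alpha_f*Ef*Vf + alpha_m*Em*(1-Vf))/E1 = 2.01 x 10^-6/K

2.01 x 10^-6/K


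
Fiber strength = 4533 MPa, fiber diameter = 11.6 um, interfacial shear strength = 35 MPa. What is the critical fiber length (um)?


Lc = sigma_f * d / (2 * tau_i) = 4533 * 11.6 / (2 * 35) = 751.2 um

751.2 um


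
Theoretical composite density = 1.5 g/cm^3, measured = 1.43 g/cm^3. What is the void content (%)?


Void% = (rho_theo - rho_actual)/rho_theo * 100 = (1.5 - 1.43)/1.5 * 100 = 4.67%

4.67%


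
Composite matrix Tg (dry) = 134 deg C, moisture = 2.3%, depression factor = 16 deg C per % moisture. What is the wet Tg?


Tg_wet = Tg_dry - k*moisture = 134 - 16*2.3 = 97.2 deg C

97.2 deg C


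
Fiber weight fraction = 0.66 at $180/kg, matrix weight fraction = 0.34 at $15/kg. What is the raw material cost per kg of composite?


Cost = cost_f*Wf + cost_m*Wm = 180*0.66 + 15*0.34 = $123.9/kg

$123.9/kg


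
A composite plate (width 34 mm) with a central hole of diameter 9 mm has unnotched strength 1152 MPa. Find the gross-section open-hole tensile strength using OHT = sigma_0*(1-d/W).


OHT = sigma_0*(1-d/W) = 1152*(1-9/34) = 847.1 MPa

847.1 MPa


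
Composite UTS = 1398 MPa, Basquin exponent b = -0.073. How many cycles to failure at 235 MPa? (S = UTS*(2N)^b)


N = 0.5 * (S/UTS)^(1/b) = 0.5 * (235/1398)^(1/-0.073) = 2.0311e+10 cycles

2.0311e+10 cycles


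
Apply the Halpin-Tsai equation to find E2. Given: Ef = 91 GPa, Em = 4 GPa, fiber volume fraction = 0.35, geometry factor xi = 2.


eta = (Ef/Em - 1)/(Ef/Em + xi) = (22.75 - 1)/(22.75 + 2) = 0.8788
E2 = Em*(1+xi*eta*Vf)/(1-eta*Vf) = 9.33 GPa

9.33 GPa


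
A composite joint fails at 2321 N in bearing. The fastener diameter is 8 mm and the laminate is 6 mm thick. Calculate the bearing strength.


sigma_br = F/(d*h) = 2321/(8*6) = 48.4 MPa

48.4 MPa


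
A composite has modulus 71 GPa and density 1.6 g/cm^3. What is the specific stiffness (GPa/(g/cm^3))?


Specific stiffness = E/rho = 71/1.6 = 44.4 GPa/(g/cm^3)

44.4 GPa/(g/cm^3)


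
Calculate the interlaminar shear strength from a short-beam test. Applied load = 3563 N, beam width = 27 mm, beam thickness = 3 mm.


ILSS = 3F/(4bh) = 3*3563/(4*27*3) = 32.99 MPa

32.99 MPa


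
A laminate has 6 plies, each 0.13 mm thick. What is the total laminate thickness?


h = n * t_ply = 6 * 0.13 = 0.78 mm

0.78 mm


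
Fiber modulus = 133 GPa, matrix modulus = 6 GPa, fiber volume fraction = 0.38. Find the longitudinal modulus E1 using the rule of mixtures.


E1 = Ef*Vf + Em*(1-Vf) = 133*0.38 + 6*0.62 = 54.26 GPa

54.26 GPa


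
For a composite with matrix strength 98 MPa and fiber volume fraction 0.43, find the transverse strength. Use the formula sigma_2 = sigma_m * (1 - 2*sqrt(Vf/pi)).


factor = 1 - 2*sqrt(0.43/pi) = 0.2601
sigma_2 = 98 * 0.2601 = 25.49 MPa

25.49 MPa


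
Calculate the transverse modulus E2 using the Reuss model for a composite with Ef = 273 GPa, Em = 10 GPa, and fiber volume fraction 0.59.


1/E2 = Vf/Ef + (1-Vf)/Em = 0.59/273 + 0.41/10
E2 = 23.17 GPa

23.17 GPa


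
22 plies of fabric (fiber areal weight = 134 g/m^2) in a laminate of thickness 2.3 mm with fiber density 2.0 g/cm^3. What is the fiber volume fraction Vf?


Vf = n * FAW / (rho_f * h * 1000) = 22 * 134 / (2.0 * 2.3 * 1000) = 0.6409

0.6409


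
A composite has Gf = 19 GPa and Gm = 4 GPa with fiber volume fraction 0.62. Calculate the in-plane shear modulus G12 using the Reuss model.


1/G12 = Vf/Gf + (1-Vf)/Gm = 0.62/19 + 0.38/4
G12 = 7.84 GPa

7.84 GPa


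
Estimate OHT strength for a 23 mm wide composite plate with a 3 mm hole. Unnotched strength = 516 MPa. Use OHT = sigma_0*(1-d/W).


OHT = sigma_0*(1-d/W) = 516*(1-3/23) = 448.7 MPa

448.7 MPa


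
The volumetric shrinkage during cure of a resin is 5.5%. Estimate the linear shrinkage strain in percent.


Linear shrinkage ≈ vol_shrink/3 = 5.5/3 = 1.833%

1.833%


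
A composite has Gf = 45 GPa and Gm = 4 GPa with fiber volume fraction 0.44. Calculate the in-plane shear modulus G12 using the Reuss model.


1/G12 = Vf/Gf + (1-Vf)/Gm = 0.44/45 + 0.56/4
G12 = 6.68 GPa

6.68 GPa


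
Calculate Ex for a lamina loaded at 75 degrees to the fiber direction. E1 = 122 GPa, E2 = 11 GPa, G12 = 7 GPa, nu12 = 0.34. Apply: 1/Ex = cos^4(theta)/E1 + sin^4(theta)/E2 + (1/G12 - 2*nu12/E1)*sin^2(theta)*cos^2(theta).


cos^4(75) = 0.004487, sin^4(75) = 0.870513, sin^2(75)*cos^2(75) = 0.0625
1/G12 - 2*nu12/E1 = 1/7 - 2*0.34/122 = 0.137283 GPa^-1
1/Ex = 0.004487/122 + 0.870513/11 + 0.137283*0.0625 = 0.0877545 GPa^-1
Ex = 11.4 GPa

11.4 GPa


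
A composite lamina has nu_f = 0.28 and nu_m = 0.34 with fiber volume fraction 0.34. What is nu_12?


nu_12 = nu_f*Vf + nu_m*(1-Vf) = 0.28*0.34 + 0.34*0.66 = 0.3196

0.3196


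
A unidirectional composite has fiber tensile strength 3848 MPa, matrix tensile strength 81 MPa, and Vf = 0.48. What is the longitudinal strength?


sigma_1 = sigma_f*Vf + sigma_m*(1-Vf) = 3848*0.48 + 81*0.52 = 1889.2 MPa

1889.2 MPa


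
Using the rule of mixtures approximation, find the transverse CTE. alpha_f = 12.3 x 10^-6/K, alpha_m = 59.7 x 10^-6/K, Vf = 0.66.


alpha_2 = alpha_f*Vf + alpha_m*(1-Vf) = 12.3*0.66 + 59.7*0.34 = 28.4 x 10^-6/K

28.4 x 10^-6/K


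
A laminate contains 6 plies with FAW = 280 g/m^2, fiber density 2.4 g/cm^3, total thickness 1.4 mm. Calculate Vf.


Vf = n * FAW / (rho_f * h * 1000) = 6 * 280 / (2.4 * 1.4 * 1000) = 0.5

0.5


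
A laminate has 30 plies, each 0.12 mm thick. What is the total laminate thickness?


h = n * t_ply = 30 * 0.12 = 3.6 mm

3.6 mm


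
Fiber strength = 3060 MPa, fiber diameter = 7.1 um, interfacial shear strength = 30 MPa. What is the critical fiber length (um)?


Lc = sigma_f * d / (2 * tau_i) = 3060 * 7.1 / (2 * 30) = 362.1 um

362.1 um


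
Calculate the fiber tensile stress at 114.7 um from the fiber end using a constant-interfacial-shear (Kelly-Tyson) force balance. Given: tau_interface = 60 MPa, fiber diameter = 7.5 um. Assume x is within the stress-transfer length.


Force balance: sigma_f * (pi*d^2/4) = tau * (pi*d) * x  ->  sigma_f = 4 * tau * x / d
sigma_f = 4 * 60 * 114.7 / 7.5 = 3670.4 MPa

3670.4 MPa


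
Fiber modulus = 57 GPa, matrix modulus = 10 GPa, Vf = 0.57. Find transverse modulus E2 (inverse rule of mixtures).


1/E2 = Vf/Ef + (1-Vf)/Em = 0.57/57 + 0.43/10
E2 = 18.87 GPa

18.87 GPa


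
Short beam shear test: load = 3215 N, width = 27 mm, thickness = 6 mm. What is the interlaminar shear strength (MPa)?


ILSS = 3F/(4bh) = 3*3215/(4*27*6) = 14.88 MPa

14.88 MPa


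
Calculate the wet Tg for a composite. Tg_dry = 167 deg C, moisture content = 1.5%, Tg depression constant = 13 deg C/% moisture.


Tg_wet = Tg_dry - k*moisture = 167 - 13*1.5 = 147.5 deg C

147.5 deg C


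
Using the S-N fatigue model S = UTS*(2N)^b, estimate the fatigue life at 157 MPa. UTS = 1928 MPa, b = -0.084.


N = 0.5 * (S/UTS)^(1/b) = 0.5 * (157/1928)^(1/-0.084) = 4.6315e+12 cycles

4.6315e+12 cycles


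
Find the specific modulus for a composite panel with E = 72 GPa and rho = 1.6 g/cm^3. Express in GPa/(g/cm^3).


Specific stiffness = E/rho = 72/1.6 = 45.0 GPa/(g/cm^3)

45.0 GPa/(g/cm^3)


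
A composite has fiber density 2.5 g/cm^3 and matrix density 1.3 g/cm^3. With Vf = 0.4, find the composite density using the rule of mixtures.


rho_c = rho_f*Vf + rho_m*(1-Vf) = 2.5*0.4 + 1.3*0.6 = 1.78 g/cm^3

1.78 g/cm^3


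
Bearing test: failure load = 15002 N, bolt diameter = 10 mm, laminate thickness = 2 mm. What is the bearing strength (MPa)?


sigma_br = F/(d*h) = 15002/(10*2) = 750.1 MPa

750.1 MPa


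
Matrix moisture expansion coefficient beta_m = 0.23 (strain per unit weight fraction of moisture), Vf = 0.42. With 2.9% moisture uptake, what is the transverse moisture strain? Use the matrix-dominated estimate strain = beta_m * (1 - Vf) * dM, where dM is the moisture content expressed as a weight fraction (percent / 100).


dM = 2.9/100 = 0.029
strain = beta_m * (1-Vf) * dM = 0.23 * 0.58 * 0.029 = 0.0038686

0.0038686


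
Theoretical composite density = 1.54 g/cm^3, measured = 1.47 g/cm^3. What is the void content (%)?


Void% = (rho_theo - rho_actual)/rho_theo * 100 = (1.54 - 1.47)/1.54 * 100 = 4.55%

4.55%


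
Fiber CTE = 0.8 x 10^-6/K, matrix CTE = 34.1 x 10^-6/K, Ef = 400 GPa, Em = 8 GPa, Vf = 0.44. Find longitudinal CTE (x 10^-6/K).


E1 = Ef*Vf + Em*(1-Vf) = 180.48
alpha_1 = (alpha_f*Ef*Vf + alpha_m*Em*(1-Vf))/E1 = 1.63 x 10^-6/K

1.63 x 10^-6/K


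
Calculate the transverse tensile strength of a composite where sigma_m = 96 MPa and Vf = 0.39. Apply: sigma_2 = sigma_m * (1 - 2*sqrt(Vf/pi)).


factor = 1 - 2*sqrt(0.39/pi) = 0.2953
sigma_2 = 96 * 0.2953 = 28.35 MPa

28.35 MPa


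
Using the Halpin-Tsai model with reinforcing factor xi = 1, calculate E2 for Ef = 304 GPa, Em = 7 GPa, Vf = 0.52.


eta = (Ef/Em - 1)/(Ef/Em + xi) = (43.4286 - 1)/(43.4286 + 1) = 0.955
E2 = Em*(1+xi*eta*Vf)/(1-eta*Vf) = 20.81 GPa

20.81 GPa


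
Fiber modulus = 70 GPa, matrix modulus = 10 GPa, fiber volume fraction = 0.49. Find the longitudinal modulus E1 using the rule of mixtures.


E1 = Ef*Vf + Em*(1-Vf) = 70*0.49 + 10*0.51 = 39.4 GPa

39.4 GPa


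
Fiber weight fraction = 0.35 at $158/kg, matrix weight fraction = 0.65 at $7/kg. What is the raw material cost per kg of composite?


Cost = cost_f*Wf + cost_m*Wm = 158*0.35 + 7*0.65 = $59.85/kg

$59.85/kg


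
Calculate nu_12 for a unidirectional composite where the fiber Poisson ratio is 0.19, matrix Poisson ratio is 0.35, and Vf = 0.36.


nu_12 = nu_f*Vf + nu_m*(1-Vf) = 0.19*0.36 + 0.35*0.64 = 0.2924

0.2924


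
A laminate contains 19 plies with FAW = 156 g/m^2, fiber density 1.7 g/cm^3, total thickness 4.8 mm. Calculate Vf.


Vf = n * FAW / (rho_f * h * 1000) = 19 * 156 / (1.7 * 4.8 * 1000) = 0.3632

0.3632


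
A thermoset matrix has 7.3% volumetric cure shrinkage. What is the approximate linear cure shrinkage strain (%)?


Linear shrinkage ≈ vol_shrink/3 = 7.3/3 = 2.433%

2.433%


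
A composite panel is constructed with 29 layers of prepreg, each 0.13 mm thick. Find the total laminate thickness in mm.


h = n * t_ply = 29 * 0.13 = 3.77 mm

3.77 mm


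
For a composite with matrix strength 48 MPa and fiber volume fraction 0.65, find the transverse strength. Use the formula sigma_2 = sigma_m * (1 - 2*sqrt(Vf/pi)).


factor = 1 - 2*sqrt(0.65/pi) = 0.0903
sigma_2 = 48 * 0.0903 = 4.33 MPa

4.33 MPa


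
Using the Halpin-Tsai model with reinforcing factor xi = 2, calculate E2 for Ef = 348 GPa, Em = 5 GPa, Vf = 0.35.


eta = (Ef/Em - 1)/(Ef/Em + xi) = (69.6 - 1)/(69.6 + 2) = 0.9581
E2 = Em*(1+xi*eta*Vf)/(1-eta*Vf) = 12.57 GPa

12.57 GPa


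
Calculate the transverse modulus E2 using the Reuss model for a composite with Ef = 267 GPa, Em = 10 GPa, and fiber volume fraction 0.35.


1/E2 = Vf/Ef + (1-Vf)/Em = 0.35/267 + 0.65/10
E2 = 15.08 GPa

15.08 GPa


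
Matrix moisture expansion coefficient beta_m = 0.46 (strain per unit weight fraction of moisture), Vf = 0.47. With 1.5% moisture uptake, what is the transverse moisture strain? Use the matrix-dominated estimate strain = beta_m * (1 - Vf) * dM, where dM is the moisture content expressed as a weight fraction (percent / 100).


dM = 1.5/100 = 0.015
strain = beta_m * (1-Vf) * dM = 0.46 * 0.53 * 0.015 = 0.003657

0.003657


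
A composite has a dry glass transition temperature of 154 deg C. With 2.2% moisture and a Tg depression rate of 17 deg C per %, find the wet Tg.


Tg_wet = Tg_dry - k*moisture = 154 - 17*2.2 = 116.6 deg C

116.6 deg C


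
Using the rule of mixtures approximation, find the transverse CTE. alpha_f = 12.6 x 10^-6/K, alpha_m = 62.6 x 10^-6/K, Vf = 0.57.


alpha_2 = alpha_f*Vf + alpha_m*(1-Vf) = 12.6*0.57 + 62.6*0.43 = 34.1 x 10^-6/K

34.1 x 10^-6/K


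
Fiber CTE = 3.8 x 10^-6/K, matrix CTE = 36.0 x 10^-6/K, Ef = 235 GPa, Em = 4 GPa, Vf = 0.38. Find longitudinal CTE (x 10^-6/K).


E1 = Ef*Vf + Em*(1-Vf) = 91.78
alpha_1 = (alpha_f*Ef*Vf + alpha_m*Em*(1-Vf))/E1 = 4.67 x 10^-6/K

4.67 x 10^-6/K


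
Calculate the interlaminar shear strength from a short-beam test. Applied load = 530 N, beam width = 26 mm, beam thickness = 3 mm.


ILSS = 3F/(4bh) = 3*530/(4*26*3) = 5.1 MPa

5.1 MPa


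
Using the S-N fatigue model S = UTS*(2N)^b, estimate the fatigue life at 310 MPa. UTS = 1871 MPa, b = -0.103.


N = 0.5 * (S/UTS)^(1/b) = 0.5 * (310/1871)^(1/-0.103) = 1.8998e+07 cycles

1.8998e+07 cycles


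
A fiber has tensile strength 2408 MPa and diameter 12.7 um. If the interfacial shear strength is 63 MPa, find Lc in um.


Lc = sigma_f * d / (2 * tau_i) = 2408 * 12.7 / (2 * 63) = 242.7 um

242.7 um


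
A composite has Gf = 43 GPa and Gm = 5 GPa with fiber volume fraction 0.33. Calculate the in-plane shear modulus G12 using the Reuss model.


1/G12 = Vf/Gf + (1-Vf)/Gm = 0.33/43 + 0.67/5
G12 = 7.06 GPa

7.06 GPa


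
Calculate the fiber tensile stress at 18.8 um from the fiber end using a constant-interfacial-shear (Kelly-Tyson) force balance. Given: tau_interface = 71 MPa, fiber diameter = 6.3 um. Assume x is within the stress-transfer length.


Force balance: sigma_f * (pi*d^2/4) = tau * (pi*d) * x  ->  sigma_f = 4 * tau * x / d
sigma_f = 4 * 71 * 18.8 / 6.3 = 847.5 MPa

847.5 MPa


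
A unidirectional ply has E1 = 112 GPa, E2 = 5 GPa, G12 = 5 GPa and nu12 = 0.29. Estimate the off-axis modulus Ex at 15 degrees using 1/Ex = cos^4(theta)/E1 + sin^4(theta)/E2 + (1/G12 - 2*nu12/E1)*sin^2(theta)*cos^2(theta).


cos^4(15) = 0.870513, sin^4(15) = 0.004487, sin^2(15)*cos^2(15) = 0.0625
1/G12 - 2*nu12/E1 = 1/5 - 2*0.29/112 = 0.194821 GPa^-1
1/Ex = 0.870513/112 + 0.004487/5 + 0.194821*0.0625 = 0.0208462 GPa^-1
Ex = 47.97 GPa

47.97 GPa


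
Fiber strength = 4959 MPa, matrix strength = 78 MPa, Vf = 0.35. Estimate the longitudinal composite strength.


sigma_1 = sigma_f*Vf + sigma_m*(1-Vf) = 4959*0.35 + 78*0.65 = 1786.4 MPa

1786.4 MPa


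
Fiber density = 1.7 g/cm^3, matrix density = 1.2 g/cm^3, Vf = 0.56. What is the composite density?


rho_c = rho_f*Vf + rho_m*(1-Vf) = 1.7*0.56 + 1.2*0.44 = 1.48 g/cm^3

1.48 g/cm^3


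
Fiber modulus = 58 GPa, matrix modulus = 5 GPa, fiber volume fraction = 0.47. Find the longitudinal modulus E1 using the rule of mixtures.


E1 = Ef*Vf + Em*(1-Vf) = 58*0.47 + 5*0.53 = 29.91 GPa

29.91 GPa


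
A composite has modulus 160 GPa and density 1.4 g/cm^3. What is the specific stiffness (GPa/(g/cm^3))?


Specific stiffness = E/rho = 160/1.4 = 114.3 GPa/(g/cm^3)

114.3 GPa/(g/cm^3)


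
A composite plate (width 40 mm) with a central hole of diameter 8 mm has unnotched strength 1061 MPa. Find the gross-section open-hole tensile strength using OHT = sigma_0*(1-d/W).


OHT = sigma_0*(1-d/W) = 1061*(1-8/40) = 848.8 MPa

848.8 MPa


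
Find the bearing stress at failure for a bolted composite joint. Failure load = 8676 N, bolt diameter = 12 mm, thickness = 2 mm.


sigma_br = F/(d*h) = 8676/(12*2) = 361.5 MPa

361.5 MPa


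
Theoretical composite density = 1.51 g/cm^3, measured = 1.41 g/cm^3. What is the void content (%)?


Void% = (rho_theo - rho_actual)/rho_theo * 100 = (1.51 - 1.41)/1.51 * 100 = 6.62%

6.62%
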